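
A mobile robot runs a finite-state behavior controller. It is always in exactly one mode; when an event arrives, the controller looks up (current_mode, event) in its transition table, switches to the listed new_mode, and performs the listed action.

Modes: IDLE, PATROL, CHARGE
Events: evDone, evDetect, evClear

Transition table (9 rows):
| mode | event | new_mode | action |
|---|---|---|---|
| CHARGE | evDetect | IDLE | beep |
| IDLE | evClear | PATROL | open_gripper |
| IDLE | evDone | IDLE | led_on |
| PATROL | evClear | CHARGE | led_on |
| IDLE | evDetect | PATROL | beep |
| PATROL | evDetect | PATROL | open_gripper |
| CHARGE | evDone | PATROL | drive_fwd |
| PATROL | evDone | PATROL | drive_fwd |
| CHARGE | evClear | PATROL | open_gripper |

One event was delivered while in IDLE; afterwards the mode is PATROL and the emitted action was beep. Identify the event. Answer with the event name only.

evDetect

try evDone: (IDLE, evDone) → (IDLE, led_on)
try evDetect: (IDLE, evDetect) → (PATROL, beep)  ← matches
try evClear: (IDLE, evClear) → (PATROL, open_gripper)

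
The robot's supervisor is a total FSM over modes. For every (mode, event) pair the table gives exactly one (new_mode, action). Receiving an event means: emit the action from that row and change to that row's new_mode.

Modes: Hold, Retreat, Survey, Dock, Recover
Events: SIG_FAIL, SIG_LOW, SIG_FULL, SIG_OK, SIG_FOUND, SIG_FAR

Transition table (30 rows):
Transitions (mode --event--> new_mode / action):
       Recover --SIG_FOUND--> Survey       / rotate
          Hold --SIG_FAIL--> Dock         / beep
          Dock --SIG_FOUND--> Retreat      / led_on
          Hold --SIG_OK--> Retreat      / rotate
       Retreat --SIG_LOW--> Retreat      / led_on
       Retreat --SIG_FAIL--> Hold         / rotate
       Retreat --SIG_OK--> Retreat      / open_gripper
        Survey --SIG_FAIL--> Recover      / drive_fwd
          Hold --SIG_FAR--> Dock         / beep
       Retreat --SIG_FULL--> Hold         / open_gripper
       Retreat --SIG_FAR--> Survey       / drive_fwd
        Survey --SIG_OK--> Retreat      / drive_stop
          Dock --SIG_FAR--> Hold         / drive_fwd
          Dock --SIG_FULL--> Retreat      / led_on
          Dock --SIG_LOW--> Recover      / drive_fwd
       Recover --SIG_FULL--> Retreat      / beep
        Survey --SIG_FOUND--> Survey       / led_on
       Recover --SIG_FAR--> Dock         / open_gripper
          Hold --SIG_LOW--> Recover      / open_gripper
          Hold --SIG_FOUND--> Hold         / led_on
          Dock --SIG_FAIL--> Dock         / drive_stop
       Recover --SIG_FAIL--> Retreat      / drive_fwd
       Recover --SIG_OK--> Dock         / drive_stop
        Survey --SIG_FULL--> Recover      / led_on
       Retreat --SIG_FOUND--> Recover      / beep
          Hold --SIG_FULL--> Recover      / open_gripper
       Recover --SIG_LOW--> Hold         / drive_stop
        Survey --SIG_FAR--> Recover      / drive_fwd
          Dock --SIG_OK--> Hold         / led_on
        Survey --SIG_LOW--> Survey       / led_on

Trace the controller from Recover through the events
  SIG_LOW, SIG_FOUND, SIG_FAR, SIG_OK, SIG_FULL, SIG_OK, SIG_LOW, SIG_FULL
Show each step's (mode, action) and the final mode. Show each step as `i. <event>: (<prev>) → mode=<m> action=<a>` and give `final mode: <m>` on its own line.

1. SIG_LOW: (Recover) → mode=Hold action=drive_stop
2. SIG_FOUND: (Hold) → mode=Hold action=led_on
3. SIG_FAR: (Hold) → mode=Dock action=beep
4. SIG_OK: (Dock) → mode=Hold action=led_on
5. SIG_FULL: (Hold) → mode=Recover action=open_gripper
6. SIG_OK: (Recover) → mode=Dock action=drive_stop
7. SIG_LOW: (Dock) → mode=Recover action=drive_fwd
8. SIG_FULL: (Recover) → mode=Retreat action=beep

final mode: Retreat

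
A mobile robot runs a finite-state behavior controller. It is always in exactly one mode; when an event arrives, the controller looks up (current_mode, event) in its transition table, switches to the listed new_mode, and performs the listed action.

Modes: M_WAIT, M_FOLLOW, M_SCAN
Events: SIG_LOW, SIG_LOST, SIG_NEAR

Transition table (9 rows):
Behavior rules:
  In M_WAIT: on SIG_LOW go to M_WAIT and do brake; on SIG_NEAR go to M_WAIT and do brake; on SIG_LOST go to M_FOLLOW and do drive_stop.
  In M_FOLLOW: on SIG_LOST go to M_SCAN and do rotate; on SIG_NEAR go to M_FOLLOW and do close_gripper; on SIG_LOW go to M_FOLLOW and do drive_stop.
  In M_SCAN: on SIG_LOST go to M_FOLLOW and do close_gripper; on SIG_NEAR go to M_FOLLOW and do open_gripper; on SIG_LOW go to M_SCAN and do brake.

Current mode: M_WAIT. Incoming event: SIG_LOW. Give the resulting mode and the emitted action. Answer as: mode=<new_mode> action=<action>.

mode=M_WAIT action=brake

current mode = M_WAIT; filter table to that mode:
  (M_WAIT, SIG_LOW) → (M_WAIT, brake)  ← event matches
  (M_WAIT, SIG_NEAR) → (M_WAIT, brake)
  (M_WAIT, SIG_LOST) → (M_FOLLOW, drive_stop)
event = SIG_LOW selects (M_WAIT, brake)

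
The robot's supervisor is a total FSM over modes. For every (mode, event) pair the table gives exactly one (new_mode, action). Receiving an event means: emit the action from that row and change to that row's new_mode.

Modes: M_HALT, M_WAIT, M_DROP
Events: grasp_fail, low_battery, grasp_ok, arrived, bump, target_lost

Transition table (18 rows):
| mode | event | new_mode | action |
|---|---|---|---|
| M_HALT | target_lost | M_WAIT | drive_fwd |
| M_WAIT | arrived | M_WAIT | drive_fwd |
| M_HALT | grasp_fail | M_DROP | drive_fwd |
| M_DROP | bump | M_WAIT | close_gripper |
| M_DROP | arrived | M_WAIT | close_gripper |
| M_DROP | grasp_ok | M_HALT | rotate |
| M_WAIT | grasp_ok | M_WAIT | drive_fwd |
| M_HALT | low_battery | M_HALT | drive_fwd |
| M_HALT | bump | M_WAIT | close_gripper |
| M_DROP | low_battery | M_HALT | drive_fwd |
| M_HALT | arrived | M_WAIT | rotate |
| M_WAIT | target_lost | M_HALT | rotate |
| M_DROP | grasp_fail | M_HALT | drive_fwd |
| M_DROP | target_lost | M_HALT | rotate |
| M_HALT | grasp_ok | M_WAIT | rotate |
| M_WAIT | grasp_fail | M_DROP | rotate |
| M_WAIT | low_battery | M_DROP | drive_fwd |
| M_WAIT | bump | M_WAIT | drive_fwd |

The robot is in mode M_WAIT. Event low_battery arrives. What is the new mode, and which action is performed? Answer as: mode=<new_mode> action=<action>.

current mode = M_WAIT; filter table to that mode:
  (M_WAIT, arrived) → (M_WAIT, drive_fwd)
  (M_WAIT, grasp_ok) → (M_WAIT, drive_fwd)
  (M_WAIT, target_lost) → (M_HALT, rotate)
  (M_WAIT, grasp_fail) → (M_DROP, rotate)
  (M_WAIT, low_battery) → (M_DROP, drive_fwd)  ← event matches
  (M_WAIT, bump) → (M_WAIT, drive_fwd)
event = low_battery selects (M_DROP, drive_fwd)

mode=M_DROP action=drive_fwd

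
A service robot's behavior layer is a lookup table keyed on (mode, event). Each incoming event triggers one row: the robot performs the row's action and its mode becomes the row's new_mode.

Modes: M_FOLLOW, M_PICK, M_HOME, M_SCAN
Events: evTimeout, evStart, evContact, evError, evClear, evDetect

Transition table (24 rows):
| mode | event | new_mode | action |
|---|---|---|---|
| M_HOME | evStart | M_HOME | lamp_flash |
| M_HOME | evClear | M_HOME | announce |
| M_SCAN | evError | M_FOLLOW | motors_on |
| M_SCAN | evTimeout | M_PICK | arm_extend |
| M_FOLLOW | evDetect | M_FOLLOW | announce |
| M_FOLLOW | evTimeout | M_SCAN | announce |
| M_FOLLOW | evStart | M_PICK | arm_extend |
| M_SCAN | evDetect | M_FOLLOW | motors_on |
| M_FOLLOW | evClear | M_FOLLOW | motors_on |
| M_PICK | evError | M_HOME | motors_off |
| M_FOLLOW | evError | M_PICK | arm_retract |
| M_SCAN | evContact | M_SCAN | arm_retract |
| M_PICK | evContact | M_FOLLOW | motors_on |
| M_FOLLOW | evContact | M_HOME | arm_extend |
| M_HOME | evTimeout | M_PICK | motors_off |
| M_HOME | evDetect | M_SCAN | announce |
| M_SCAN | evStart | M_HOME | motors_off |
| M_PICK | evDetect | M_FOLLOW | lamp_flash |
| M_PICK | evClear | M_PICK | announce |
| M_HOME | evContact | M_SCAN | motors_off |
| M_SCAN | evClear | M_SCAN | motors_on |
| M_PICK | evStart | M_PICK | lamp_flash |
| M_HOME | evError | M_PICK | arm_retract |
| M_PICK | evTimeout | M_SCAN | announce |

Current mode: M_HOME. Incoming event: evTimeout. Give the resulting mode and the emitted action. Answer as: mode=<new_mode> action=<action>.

current mode = M_HOME; filter table to that mode:
  (M_HOME, evStart) → (M_HOME, lamp_flash)
  (M_HOME, evClear) → (M_HOME, announce)
  (M_HOME, evTimeout) → (M_PICK, motors_off)  ← event matches
  (M_HOME, evDetect) → (M_SCAN, announce)
  (M_HOME, evContact) → (M_SCAN, motors_off)
  (M_HOME, evError) → (M_PICK, arm_retract)
event = evTimeout selects (M_PICK, motors_off)

mode=M_PICK action=motors_off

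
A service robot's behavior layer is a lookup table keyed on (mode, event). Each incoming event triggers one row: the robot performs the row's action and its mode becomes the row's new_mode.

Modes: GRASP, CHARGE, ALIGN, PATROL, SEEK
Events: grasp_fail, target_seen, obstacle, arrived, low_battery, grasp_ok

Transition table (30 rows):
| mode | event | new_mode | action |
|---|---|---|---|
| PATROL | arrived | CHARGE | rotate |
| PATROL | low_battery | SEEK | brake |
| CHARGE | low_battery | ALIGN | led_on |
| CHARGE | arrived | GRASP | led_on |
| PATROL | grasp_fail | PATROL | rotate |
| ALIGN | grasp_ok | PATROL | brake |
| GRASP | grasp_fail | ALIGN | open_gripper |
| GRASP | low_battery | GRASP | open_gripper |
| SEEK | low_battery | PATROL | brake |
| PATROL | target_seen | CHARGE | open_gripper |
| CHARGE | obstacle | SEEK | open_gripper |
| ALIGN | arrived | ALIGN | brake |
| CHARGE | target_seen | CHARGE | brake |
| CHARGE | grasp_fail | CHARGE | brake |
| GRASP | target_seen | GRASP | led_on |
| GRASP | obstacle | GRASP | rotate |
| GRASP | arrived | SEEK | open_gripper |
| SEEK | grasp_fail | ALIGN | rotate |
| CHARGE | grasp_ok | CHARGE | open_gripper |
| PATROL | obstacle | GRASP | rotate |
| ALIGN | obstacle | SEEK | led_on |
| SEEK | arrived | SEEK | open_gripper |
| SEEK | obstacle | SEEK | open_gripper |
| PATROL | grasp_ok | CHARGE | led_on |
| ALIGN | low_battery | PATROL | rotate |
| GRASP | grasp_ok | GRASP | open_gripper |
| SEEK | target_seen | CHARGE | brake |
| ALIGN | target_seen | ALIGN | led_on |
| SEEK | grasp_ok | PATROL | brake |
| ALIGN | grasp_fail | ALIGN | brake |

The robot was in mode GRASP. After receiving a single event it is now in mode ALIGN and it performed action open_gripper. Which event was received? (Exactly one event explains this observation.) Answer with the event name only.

try grasp_fail: (GRASP, grasp_fail) → (ALIGN, open_gripper)  ← matches
try target_seen: (GRASP, target_seen) → (GRASP, led_on)
try obstacle: (GRASP, obstacle) → (GRASP, rotate)
try arrived: (GRASP, arrived) → (SEEK, open_gripper)
try low_battery: (GRASP, low_battery) → (GRASP, open_gripper)
try grasp_ok: (GRASP, grasp_ok) → (GRASP, open_gripper)

grasp_fail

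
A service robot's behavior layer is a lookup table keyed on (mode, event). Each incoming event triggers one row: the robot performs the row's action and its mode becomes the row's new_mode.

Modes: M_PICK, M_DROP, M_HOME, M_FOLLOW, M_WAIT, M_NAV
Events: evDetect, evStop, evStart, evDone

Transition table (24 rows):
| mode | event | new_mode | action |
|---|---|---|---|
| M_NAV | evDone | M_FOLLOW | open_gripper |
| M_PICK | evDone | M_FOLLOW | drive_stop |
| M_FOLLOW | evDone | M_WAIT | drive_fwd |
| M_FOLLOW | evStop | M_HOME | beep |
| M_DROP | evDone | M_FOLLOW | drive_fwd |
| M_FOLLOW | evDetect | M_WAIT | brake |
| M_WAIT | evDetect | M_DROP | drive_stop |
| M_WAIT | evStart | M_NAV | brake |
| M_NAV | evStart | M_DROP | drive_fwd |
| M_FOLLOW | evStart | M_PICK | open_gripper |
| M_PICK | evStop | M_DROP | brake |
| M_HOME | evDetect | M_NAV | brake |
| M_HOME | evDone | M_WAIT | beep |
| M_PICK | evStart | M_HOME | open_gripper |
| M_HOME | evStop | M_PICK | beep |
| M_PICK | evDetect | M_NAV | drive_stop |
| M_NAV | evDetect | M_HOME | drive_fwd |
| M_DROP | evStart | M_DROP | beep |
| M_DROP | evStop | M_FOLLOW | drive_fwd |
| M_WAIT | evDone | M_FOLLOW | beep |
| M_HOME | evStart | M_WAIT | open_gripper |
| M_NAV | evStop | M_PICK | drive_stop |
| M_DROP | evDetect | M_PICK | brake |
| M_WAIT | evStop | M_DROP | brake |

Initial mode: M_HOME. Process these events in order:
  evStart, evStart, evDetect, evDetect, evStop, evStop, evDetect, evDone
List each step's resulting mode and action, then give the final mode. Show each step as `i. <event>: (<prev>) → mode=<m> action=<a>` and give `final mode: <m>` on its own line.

final mode: M_FOLLOW

1. evStart: (M_HOME) → mode=M_WAIT action=open_gripper
2. evStart: (M_WAIT) → mode=M_NAV action=brake
3. evDetect: (M_NAV) → mode=M_HOME action=drive_fwd
4. evDetect: (M_HOME) → mode=M_NAV action=brake
5. evStop: (M_NAV) → mode=M_PICK action=drive_stop
6. evStop: (M_PICK) → mode=M_DROP action=brake
7. evDetect: (M_DROP) → mode=M_PICK action=brake
8. evDone: (M_PICK) → mode=M_FOLLOW action=drive_stop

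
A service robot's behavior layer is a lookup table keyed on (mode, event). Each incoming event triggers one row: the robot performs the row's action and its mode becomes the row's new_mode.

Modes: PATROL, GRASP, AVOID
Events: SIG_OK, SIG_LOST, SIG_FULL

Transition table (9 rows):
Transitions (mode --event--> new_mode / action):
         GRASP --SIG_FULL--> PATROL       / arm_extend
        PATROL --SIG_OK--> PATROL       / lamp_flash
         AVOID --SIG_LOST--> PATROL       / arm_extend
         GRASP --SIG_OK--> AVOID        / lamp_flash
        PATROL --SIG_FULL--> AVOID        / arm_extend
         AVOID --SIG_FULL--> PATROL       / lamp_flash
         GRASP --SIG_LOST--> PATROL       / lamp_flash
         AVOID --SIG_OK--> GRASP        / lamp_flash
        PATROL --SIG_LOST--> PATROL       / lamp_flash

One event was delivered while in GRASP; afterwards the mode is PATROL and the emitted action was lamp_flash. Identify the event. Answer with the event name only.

SIG_LOST

try SIG_OK: (GRASP, SIG_OK) → (AVOID, lamp_flash)
try SIG_LOST: (GRASP, SIG_LOST) → (PATROL, lamp_flash)  ← matches
try SIG_FULL: (GRASP, SIG_FULL) → (PATROL, arm_extend)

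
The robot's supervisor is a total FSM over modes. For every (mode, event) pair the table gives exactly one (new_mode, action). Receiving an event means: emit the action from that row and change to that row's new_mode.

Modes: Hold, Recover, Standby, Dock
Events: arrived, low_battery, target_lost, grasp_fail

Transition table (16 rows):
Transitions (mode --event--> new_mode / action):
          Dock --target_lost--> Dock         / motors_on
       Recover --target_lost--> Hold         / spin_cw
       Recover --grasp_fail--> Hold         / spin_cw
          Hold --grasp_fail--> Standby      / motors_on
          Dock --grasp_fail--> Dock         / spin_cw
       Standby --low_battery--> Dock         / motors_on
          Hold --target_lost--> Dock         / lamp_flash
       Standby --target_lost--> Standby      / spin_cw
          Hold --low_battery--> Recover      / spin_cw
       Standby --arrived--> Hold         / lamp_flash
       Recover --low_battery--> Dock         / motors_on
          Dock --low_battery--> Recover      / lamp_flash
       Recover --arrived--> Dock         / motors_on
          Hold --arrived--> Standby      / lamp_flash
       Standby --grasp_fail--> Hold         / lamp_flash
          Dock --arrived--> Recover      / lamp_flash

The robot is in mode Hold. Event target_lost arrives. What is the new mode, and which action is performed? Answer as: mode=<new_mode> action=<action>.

current mode = Hold; filter table to that mode:
  (Hold, grasp_fail) → (Standby, motors_on)
  (Hold, target_lost) → (Dock, lamp_flash)  ← event matches
  (Hold, low_battery) → (Recover, spin_cw)
  (Hold, arrived) → (Standby, lamp_flash)
event = target_lost selects (Dock, lamp_flash)

mode=Dock action=lamp_flash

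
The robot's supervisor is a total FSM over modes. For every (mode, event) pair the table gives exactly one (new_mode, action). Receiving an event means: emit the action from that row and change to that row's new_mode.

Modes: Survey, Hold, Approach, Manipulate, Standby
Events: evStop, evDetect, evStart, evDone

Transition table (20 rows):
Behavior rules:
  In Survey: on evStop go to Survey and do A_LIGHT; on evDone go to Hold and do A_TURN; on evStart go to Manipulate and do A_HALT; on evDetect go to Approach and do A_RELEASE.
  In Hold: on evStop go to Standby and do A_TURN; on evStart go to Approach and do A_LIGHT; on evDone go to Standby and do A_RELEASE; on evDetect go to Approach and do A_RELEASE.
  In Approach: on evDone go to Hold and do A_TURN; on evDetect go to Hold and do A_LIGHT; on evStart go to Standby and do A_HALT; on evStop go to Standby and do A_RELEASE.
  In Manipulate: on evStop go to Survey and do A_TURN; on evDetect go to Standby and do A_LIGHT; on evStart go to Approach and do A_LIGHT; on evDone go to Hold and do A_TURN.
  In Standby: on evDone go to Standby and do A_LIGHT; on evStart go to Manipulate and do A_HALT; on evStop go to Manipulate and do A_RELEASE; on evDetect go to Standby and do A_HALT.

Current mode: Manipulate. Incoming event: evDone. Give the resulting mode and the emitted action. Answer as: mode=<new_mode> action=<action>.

mode=Hold action=A_TURN

current mode = Manipulate; filter table to that mode:
  (Manipulate, evStop) → (Survey, A_TURN)
  (Manipulate, evDetect) → (Standby, A_LIGHT)
  (Manipulate, evStart) → (Approach, A_LIGHT)
  (Manipulate, evDone) → (Hold, A_TURN)  ← event matches
event = evDone selects (Hold, A_TURN)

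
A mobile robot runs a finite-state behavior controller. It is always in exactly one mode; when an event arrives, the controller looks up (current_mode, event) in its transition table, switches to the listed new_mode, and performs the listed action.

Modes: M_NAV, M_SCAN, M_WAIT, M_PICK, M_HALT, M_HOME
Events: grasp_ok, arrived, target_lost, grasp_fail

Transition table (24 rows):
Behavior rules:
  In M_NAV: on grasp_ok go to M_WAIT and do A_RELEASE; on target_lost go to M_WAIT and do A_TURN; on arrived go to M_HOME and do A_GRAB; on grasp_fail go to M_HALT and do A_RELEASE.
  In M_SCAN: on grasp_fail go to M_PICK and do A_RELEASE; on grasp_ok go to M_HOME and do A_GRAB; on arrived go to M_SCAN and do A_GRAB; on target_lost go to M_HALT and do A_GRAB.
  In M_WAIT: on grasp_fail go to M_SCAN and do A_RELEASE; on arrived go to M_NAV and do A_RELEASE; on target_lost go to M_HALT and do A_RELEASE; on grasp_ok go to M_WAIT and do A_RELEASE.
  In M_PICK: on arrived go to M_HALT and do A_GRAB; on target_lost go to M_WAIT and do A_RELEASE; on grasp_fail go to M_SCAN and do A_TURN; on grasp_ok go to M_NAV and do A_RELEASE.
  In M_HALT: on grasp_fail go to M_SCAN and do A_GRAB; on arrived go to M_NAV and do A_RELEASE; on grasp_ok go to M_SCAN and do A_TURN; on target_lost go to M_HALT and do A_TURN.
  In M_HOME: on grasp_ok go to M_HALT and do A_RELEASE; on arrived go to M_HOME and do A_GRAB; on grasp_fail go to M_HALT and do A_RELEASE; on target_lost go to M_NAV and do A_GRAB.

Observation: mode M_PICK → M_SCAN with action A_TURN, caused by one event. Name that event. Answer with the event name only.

grasp_fail

try grasp_ok: (M_PICK, grasp_ok) → (M_NAV, A_RELEASE)
try arrived: (M_PICK, arrived) → (M_HALT, A_GRAB)
try target_lost: (M_PICK, target_lost) → (M_WAIT, A_RELEASE)
try grasp_fail: (M_PICK, grasp_fail) → (M_SCAN, A_TURN)  ← matches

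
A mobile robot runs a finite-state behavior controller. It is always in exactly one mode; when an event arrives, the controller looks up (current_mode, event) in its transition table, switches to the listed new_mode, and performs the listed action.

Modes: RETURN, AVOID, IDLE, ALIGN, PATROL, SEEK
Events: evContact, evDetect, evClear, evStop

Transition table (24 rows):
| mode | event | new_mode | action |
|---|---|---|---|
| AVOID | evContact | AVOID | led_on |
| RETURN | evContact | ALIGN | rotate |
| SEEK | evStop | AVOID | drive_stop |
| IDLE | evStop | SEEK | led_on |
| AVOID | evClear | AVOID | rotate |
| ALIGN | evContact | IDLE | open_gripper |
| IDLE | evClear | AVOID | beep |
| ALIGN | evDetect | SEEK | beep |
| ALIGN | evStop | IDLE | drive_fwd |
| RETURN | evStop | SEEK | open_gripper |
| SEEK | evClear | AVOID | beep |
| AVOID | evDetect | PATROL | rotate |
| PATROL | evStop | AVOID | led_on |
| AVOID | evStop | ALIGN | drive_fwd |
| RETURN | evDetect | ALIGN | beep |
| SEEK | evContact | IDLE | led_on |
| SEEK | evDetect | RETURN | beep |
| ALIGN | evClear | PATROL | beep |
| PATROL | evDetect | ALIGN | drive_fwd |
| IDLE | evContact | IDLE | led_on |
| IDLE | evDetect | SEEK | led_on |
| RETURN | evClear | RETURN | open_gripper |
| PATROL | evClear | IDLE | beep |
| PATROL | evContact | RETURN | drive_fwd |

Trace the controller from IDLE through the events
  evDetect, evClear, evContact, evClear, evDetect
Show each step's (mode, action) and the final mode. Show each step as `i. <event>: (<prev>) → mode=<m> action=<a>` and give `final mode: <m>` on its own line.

final mode: PATROL

1. evDetect: (IDLE) → mode=SEEK action=led_on
2. evClear: (SEEK) → mode=AVOID action=beep
3. evContact: (AVOID) → mode=AVOID action=led_on
4. evClear: (AVOID) → mode=AVOID action=rotate
5. evDetect: (AVOID) → mode=PATROL action=rotate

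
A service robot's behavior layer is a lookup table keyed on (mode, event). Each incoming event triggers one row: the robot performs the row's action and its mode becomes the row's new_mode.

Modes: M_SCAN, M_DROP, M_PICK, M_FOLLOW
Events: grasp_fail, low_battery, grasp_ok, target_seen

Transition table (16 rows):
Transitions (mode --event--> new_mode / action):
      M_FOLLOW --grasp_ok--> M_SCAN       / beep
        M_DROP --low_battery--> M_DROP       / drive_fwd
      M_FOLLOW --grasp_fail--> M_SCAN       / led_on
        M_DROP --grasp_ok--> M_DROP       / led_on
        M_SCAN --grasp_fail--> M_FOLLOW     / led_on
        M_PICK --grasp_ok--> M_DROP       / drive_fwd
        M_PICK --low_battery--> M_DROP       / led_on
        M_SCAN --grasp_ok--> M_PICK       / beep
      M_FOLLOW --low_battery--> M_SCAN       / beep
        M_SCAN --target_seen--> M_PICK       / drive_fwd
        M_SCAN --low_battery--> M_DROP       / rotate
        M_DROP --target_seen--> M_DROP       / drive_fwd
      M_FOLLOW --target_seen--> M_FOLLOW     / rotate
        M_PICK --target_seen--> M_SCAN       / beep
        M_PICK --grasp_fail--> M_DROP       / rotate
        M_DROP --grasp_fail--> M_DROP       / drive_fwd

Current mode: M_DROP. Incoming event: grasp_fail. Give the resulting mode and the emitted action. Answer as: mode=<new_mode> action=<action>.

mode=M_DROP action=drive_fwd

current mode = M_DROP; filter table to that mode:
  (M_DROP, low_battery) → (M_DROP, drive_fwd)
  (M_DROP, grasp_ok) → (M_DROP, led_on)
  (M_DROP, target_seen) → (M_DROP, drive_fwd)
  (M_DROP, grasp_fail) → (M_DROP, drive_fwd)  ← event matches
event = grasp_fail selects (M_DROP, drive_fwd)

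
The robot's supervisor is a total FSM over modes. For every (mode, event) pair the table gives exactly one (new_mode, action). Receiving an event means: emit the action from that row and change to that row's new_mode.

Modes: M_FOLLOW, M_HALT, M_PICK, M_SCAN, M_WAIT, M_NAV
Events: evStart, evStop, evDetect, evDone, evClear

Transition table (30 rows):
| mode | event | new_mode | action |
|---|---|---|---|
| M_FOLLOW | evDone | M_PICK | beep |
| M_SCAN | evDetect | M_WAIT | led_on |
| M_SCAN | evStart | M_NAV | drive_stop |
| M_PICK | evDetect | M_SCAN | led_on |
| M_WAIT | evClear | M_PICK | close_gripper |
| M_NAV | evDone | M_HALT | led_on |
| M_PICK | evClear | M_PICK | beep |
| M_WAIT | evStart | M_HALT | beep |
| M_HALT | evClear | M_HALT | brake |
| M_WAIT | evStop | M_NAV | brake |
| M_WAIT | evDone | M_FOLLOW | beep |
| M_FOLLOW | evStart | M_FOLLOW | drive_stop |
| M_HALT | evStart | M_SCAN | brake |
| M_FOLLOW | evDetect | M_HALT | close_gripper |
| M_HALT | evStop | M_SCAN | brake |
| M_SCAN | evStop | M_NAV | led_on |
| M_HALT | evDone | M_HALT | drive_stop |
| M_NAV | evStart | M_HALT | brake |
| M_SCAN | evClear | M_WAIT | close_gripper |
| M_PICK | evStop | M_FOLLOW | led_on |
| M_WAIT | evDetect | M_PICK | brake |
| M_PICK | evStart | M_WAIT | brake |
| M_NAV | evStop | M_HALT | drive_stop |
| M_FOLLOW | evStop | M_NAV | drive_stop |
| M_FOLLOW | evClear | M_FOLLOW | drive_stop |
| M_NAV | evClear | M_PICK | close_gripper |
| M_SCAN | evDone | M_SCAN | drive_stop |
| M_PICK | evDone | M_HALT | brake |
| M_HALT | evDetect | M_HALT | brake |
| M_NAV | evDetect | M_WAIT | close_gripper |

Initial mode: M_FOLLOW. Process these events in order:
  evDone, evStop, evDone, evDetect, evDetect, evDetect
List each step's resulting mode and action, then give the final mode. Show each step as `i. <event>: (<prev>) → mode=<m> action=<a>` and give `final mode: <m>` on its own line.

final mode: M_PICK

1. evDone: (M_FOLLOW) → mode=M_PICK action=beep
2. evStop: (M_PICK) → mode=M_FOLLOW action=led_on
3. evDone: (M_FOLLOW) → mode=M_PICK action=beep
4. evDetect: (M_PICK) → mode=M_SCAN action=led_on
5. evDetect: (M_SCAN) → mode=M_WAIT action=led_on
6. evDetect: (M_WAIT) → mode=M_PICK action=brake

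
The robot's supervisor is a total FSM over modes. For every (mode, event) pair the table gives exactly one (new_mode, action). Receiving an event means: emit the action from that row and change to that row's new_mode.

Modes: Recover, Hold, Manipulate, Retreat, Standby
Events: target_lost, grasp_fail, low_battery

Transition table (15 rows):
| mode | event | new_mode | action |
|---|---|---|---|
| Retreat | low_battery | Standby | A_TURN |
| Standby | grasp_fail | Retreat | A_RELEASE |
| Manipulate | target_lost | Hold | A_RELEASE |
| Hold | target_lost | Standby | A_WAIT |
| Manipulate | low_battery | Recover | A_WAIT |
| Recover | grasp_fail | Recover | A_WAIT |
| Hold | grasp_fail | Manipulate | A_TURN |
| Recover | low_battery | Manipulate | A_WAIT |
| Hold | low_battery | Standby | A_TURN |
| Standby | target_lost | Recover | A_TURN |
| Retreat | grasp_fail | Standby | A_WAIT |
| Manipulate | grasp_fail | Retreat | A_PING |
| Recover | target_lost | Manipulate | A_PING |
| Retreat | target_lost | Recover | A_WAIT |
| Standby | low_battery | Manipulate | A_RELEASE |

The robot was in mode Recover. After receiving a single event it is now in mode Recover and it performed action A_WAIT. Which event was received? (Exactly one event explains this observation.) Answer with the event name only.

grasp_fail

try target_lost: (Recover, target_lost) → (Manipulate, A_PING)
try grasp_fail: (Recover, grasp_fail) → (Recover, A_WAIT)  ← matches
try low_battery: (Recover, low_battery) → (Manipulate, A_WAIT)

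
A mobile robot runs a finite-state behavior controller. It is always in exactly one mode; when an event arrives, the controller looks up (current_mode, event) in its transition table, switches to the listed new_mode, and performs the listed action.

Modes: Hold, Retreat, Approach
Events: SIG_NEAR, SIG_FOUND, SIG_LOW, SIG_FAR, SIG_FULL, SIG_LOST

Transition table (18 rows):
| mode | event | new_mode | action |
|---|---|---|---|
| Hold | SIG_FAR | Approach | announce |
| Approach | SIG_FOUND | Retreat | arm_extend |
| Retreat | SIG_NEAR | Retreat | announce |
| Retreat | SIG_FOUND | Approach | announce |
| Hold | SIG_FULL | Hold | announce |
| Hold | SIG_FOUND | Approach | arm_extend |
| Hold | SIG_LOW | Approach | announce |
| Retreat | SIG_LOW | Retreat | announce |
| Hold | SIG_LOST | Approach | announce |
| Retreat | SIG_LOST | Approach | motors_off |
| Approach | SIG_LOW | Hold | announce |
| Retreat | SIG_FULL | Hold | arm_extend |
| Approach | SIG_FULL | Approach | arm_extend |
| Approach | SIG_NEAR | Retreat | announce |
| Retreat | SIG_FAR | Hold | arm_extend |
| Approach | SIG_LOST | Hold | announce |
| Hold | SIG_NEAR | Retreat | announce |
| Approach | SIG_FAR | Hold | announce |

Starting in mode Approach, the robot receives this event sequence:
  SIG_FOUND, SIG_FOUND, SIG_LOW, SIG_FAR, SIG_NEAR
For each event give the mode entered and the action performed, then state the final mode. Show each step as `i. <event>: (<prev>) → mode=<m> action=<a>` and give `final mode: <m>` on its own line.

1. SIG_FOUND: (Approach) → mode=Retreat action=arm_extend
2. SIG_FOUND: (Retreat) → mode=Approach action=announce
3. SIG_LOW: (Approach) → mode=Hold action=announce
4. SIG_FAR: (Hold) → mode=Approach action=announce
5. SIG_NEAR: (Approach) → mode=Retreat action=announce

final mode: Retreat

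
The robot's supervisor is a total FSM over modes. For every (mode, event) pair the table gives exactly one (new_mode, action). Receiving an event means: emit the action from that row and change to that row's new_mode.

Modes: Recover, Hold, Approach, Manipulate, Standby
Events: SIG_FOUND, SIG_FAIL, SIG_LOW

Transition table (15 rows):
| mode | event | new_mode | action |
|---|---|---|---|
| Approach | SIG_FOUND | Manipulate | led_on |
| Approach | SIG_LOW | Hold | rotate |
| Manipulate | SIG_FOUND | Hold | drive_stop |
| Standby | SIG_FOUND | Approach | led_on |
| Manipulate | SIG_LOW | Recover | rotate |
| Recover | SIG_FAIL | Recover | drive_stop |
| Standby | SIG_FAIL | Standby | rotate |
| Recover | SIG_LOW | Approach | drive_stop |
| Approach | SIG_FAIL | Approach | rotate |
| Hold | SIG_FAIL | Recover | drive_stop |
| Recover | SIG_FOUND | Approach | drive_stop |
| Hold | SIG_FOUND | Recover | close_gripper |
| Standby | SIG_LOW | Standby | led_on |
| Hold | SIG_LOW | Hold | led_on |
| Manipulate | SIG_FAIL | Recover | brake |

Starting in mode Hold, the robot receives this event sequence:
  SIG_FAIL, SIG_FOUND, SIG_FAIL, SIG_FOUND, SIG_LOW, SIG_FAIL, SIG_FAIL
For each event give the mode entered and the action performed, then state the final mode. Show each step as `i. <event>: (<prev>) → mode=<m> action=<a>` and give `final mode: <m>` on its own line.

final mode: Recover

1. SIG_FAIL: (Hold) → mode=Recover action=drive_stop
2. SIG_FOUND: (Recover) → mode=Approach action=drive_stop
3. SIG_FAIL: (Approach) → mode=Approach action=rotate
4. SIG_FOUND: (Approach) → mode=Manipulate action=led_on
5. SIG_LOW: (Manipulate) → mode=Recover action=rotate
6. SIG_FAIL: (Recover) → mode=Recover action=drive_stop
7. SIG_FAIL: (Recover) → mode=Recover action=drive_stop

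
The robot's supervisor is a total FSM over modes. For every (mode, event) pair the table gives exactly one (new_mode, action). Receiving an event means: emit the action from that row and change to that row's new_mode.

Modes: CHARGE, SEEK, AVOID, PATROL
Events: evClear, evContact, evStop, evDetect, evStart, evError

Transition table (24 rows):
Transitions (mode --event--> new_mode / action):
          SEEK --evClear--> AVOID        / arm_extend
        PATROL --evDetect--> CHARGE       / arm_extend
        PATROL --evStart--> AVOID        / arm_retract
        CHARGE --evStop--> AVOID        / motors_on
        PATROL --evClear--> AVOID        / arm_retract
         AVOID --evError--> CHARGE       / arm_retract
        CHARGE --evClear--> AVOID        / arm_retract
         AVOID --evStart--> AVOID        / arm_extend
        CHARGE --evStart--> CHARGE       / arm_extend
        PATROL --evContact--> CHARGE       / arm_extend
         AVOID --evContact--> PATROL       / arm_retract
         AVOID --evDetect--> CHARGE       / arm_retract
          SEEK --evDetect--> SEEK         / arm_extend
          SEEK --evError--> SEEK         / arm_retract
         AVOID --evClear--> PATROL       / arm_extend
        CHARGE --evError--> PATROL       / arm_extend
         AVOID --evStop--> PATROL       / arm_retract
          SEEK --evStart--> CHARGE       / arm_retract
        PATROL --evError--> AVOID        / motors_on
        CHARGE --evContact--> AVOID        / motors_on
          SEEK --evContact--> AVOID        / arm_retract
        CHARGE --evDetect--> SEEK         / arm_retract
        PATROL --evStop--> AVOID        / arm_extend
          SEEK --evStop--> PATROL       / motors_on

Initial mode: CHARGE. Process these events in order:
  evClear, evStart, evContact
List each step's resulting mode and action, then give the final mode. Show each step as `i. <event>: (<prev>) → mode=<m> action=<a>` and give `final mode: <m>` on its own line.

final mode: PATROL

1. evClear: (CHARGE) → mode=AVOID action=arm_retract
2. evStart: (AVOID) → mode=AVOID action=arm_extend
3. evContact: (AVOID) → mode=PATROL action=arm_retract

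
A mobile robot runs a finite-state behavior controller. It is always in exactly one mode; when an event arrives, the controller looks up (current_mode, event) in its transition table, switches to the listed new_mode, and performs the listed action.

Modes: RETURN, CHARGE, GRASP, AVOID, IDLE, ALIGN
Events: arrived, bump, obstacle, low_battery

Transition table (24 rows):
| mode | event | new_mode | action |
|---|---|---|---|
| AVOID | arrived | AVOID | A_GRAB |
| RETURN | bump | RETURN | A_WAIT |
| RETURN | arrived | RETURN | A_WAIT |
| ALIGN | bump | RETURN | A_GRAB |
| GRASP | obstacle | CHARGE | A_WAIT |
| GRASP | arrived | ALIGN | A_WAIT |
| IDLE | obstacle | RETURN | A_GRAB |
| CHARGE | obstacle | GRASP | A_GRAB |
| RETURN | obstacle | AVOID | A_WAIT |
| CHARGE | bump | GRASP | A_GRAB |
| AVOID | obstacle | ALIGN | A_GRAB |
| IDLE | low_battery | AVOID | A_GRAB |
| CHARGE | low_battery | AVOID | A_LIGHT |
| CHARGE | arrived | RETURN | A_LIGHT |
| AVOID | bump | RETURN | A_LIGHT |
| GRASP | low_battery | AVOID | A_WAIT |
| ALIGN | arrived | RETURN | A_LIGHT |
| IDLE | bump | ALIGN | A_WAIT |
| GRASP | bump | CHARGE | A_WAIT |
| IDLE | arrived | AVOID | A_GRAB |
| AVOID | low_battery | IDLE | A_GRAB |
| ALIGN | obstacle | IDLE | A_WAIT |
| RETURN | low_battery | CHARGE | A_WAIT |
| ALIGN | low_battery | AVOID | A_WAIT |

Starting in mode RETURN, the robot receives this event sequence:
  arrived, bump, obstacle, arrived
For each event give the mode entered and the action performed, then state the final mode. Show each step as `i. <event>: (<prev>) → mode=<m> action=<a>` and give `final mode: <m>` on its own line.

1. arrived: (RETURN) → mode=RETURN action=A_WAIT
2. bump: (RETURN) → mode=RETURN action=A_WAIT
3. obstacle: (RETURN) → mode=AVOID action=A_WAIT
4. arrived: (AVOID) → mode=AVOID action=A_GRAB

final mode: AVOID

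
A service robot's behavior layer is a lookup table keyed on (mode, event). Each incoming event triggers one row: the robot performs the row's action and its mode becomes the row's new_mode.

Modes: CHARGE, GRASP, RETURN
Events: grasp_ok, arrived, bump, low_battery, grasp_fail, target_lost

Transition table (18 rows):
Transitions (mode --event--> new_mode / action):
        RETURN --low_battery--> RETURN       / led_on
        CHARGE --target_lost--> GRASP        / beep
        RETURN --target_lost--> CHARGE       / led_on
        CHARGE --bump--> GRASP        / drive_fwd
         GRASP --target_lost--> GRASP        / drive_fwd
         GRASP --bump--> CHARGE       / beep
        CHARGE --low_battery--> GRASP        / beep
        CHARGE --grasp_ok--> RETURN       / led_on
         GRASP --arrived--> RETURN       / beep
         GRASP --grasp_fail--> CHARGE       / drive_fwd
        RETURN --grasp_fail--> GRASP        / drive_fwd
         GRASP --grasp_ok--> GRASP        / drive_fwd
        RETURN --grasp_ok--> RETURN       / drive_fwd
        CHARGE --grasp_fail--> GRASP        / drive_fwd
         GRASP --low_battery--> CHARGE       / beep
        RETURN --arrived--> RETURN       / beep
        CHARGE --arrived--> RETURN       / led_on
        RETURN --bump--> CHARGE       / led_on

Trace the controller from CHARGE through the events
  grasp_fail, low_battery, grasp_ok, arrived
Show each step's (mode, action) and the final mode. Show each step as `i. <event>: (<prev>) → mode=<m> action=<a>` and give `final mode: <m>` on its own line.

1. grasp_fail: (CHARGE) → mode=GRASP action=drive_fwd
2. low_battery: (GRASP) → mode=CHARGE action=beep
3. grasp_ok: (CHARGE) → mode=RETURN action=led_on
4. arrived: (RETURN) → mode=RETURN action=beep

final mode: RETURN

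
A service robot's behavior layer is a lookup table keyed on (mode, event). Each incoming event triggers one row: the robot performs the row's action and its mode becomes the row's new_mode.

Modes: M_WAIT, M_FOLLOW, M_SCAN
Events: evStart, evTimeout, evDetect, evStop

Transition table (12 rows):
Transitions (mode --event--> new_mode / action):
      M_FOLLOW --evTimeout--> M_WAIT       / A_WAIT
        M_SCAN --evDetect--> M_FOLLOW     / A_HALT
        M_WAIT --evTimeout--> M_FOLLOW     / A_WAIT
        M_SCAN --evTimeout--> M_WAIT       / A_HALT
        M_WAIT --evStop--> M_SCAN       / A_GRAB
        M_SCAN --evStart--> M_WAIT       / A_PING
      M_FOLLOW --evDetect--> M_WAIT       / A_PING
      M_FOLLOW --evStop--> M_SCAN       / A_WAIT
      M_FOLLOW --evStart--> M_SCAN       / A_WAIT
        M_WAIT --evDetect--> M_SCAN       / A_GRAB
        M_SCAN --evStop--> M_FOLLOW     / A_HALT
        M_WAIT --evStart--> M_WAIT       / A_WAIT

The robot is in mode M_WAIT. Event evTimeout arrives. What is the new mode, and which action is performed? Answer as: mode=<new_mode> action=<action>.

mode=M_FOLLOW action=A_WAIT

current mode = M_WAIT; filter table to that mode:
  (M_WAIT, evTimeout) → (M_FOLLOW, A_WAIT)  ← event matches
  (M_WAIT, evStop) → (M_SCAN, A_GRAB)
  (M_WAIT, evDetect) → (M_SCAN, A_GRAB)
  (M_WAIT, evStart) → (M_WAIT, A_WAIT)
event = evTimeout selects (M_FOLLOW, A_WAIT)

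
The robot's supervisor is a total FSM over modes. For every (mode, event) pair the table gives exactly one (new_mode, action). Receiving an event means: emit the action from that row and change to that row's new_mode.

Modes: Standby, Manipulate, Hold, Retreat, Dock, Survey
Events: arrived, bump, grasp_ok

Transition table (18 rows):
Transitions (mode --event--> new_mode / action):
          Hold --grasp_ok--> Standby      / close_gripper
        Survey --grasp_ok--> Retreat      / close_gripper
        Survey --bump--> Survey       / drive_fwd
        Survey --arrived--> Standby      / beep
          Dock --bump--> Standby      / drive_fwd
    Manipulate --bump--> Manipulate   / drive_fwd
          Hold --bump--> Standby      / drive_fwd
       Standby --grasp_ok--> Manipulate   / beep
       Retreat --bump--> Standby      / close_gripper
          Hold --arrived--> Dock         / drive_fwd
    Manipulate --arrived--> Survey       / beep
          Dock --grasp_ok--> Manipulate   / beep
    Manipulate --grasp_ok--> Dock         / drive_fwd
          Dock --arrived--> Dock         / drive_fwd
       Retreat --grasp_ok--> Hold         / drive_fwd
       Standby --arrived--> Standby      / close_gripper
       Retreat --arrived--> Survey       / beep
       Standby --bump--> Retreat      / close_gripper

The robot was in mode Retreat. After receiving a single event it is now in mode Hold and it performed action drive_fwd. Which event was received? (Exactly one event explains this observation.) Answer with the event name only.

try arrived: (Retreat, arrived) → (Survey, beep)
try bump: (Retreat, bump) → (Standby, close_gripper)
try grasp_ok: (Retreat, grasp_ok) → (Hold, drive_fwd)  ← matches

grasp_ok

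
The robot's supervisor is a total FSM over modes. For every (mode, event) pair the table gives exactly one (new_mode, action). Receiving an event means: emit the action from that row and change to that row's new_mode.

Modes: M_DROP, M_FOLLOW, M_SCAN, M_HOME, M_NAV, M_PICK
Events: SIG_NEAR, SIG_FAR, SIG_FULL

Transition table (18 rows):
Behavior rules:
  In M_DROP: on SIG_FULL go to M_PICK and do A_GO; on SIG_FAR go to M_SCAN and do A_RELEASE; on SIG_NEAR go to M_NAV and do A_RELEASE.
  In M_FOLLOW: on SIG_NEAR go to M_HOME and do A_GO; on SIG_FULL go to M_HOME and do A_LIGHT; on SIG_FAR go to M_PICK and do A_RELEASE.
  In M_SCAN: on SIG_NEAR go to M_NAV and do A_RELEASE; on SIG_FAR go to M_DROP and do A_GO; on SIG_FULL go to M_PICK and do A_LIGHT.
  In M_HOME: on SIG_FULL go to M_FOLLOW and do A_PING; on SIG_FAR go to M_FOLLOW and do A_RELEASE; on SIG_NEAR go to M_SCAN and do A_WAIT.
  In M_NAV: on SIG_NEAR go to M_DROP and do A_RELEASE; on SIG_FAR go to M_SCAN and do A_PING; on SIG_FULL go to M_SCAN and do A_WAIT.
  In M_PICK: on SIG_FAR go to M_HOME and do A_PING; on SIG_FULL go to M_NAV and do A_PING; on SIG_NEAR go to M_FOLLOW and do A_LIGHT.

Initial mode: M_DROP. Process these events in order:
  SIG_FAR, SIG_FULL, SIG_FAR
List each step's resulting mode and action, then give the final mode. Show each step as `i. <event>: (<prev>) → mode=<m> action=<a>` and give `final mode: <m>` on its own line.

1. SIG_FAR: (M_DROP) → mode=M_SCAN action=A_RELEASE
2. SIG_FULL: (M_SCAN) → mode=M_PICK action=A_LIGHT
3. SIG_FAR: (M_PICK) → mode=M_HOME action=A_PING

final mode: M_HOME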